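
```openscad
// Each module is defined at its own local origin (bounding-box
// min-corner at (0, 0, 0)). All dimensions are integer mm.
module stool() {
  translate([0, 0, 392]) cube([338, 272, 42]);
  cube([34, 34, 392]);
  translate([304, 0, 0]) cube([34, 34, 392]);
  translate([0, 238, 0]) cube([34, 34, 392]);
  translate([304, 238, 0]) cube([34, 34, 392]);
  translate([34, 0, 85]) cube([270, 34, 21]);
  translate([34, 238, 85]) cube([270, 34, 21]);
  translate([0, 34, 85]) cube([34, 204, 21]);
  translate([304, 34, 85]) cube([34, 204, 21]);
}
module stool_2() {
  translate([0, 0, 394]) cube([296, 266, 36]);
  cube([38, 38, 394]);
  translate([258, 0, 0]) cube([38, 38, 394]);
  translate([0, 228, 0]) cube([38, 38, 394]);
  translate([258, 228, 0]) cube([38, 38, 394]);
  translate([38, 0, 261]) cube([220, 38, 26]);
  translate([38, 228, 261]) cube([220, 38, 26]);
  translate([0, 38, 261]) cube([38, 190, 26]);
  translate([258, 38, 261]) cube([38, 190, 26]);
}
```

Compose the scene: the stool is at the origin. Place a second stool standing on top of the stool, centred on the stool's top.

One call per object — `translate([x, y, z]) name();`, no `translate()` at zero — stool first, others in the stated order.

stool();
translate([21, 3, 434]) stool_2();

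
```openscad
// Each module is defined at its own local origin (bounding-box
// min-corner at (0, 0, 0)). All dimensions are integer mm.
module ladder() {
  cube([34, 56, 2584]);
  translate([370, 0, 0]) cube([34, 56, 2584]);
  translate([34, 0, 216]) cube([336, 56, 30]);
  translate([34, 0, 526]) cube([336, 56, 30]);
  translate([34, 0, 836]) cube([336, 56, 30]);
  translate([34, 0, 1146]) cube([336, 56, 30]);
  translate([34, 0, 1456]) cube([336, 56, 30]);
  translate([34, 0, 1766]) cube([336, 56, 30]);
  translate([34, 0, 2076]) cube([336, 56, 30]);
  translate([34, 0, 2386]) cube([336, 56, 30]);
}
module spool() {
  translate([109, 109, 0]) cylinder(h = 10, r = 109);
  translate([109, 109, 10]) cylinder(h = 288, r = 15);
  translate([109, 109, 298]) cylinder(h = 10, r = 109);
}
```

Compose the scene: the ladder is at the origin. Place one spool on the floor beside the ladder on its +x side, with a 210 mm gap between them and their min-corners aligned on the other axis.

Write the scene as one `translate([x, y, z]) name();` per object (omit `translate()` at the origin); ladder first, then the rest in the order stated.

ladder();
translate([614, 0, 0]) spool();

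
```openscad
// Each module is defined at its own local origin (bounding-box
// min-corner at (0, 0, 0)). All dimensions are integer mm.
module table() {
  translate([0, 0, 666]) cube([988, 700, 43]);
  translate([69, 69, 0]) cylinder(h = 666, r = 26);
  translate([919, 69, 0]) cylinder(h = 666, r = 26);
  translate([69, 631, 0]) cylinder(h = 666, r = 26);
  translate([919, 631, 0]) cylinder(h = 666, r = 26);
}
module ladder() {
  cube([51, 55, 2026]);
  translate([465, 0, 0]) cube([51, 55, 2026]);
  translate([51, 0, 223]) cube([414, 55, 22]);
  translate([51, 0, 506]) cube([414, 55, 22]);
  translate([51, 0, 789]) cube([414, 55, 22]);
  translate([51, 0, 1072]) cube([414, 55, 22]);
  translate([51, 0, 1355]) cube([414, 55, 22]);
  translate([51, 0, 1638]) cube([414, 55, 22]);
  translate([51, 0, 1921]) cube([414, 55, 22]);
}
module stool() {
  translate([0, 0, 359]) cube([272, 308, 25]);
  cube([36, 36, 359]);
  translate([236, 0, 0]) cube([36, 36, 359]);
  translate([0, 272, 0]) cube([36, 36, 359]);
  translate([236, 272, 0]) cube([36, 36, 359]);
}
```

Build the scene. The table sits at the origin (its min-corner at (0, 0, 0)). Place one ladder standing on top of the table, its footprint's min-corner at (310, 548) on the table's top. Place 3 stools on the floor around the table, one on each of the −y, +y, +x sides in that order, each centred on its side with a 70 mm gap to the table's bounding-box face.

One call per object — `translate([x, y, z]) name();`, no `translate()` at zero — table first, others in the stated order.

table();
translate([310, 548, 709]) ladder();
translate([358, -378, 0]) stool();
translate([358, 770, 0]) stool();
translate([1058, 196, 0]) stool();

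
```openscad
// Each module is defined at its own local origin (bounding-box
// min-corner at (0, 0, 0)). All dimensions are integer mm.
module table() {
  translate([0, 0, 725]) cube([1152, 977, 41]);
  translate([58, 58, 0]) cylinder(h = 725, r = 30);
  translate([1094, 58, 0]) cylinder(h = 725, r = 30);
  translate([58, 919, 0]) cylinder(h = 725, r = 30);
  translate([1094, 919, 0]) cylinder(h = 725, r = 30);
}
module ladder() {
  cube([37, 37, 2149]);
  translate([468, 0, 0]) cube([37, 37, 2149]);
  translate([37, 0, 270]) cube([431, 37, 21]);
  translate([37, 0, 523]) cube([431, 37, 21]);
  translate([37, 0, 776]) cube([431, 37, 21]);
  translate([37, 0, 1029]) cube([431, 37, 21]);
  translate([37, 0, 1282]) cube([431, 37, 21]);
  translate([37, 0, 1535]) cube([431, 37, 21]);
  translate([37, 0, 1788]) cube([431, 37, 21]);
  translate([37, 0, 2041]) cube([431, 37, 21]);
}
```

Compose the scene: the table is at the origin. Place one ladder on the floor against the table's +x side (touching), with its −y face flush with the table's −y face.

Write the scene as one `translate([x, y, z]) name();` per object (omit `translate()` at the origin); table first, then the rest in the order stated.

table();
translate([1152, 0, 0]) ladder();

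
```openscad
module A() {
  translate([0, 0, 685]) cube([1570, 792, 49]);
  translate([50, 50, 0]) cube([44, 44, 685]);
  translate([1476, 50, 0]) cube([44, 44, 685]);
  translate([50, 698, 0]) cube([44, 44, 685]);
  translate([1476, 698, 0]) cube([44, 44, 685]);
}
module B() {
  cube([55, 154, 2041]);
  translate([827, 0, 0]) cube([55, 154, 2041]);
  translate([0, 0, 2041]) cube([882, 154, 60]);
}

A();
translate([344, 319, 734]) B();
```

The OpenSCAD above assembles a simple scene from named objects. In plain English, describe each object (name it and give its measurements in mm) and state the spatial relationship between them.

A is a rectangular dining table. The top is 1570×792×49 mm with its upper surface at z = 734 mm. It stands on four 44×44 mm square legs, each inset 50 mm from the nearest pair of top edges, running from the floor to the underside of the top.

B is a door frame. The clear opening is 772 mm wide and 2041 mm high. Two 55 mm wide jambs, 154 mm deep, stand either side of the opening from the floor to the top of the opening. A 60 mm thick head sits across the top of both jambs, spanning the full outside width of the frame.

The door frame is on top of the table, centred.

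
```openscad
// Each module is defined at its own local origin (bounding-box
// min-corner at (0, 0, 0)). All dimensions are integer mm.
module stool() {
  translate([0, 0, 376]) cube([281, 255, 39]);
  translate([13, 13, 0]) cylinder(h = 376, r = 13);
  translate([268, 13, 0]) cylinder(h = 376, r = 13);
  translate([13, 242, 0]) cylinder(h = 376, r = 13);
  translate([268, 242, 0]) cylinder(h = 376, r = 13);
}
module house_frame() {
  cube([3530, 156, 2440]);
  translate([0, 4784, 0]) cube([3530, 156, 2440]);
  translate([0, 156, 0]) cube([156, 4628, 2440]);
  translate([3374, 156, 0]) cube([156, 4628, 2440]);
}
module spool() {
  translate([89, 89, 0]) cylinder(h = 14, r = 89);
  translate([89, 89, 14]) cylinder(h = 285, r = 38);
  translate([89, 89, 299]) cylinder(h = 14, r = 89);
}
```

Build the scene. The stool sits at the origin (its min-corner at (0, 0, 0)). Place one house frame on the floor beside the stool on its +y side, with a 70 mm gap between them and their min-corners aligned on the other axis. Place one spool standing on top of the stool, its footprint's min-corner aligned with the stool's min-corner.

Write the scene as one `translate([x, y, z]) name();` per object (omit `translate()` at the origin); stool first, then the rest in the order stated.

stool();
translate([0, 325, 0]) house_frame();
translate([0, 0, 415]) spool();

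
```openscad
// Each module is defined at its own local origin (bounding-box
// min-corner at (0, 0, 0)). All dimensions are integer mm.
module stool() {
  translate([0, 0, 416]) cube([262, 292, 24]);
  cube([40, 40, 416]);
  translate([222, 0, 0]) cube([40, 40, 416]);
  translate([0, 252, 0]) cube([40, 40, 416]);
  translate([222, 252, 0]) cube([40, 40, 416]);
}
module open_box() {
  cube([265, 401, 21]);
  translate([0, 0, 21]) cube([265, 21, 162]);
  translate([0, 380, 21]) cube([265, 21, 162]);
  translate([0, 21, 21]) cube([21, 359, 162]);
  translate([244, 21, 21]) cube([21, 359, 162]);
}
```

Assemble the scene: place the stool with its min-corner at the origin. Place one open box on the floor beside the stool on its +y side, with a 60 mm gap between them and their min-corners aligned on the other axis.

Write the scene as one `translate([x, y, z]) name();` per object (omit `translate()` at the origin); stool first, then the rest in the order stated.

stool();
translate([0, 352, 0]) open_box();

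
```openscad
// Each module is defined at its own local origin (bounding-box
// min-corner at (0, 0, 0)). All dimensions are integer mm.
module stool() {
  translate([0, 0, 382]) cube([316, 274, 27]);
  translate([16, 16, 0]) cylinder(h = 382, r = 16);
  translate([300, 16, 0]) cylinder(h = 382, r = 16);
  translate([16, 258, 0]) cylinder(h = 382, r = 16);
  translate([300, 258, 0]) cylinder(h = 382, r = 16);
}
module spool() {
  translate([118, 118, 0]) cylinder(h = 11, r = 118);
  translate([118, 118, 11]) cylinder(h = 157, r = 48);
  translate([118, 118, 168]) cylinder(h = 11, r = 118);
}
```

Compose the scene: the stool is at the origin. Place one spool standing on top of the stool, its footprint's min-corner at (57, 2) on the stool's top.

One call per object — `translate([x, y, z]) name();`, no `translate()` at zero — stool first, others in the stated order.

stool();
translate([57, 2, 409]) spool();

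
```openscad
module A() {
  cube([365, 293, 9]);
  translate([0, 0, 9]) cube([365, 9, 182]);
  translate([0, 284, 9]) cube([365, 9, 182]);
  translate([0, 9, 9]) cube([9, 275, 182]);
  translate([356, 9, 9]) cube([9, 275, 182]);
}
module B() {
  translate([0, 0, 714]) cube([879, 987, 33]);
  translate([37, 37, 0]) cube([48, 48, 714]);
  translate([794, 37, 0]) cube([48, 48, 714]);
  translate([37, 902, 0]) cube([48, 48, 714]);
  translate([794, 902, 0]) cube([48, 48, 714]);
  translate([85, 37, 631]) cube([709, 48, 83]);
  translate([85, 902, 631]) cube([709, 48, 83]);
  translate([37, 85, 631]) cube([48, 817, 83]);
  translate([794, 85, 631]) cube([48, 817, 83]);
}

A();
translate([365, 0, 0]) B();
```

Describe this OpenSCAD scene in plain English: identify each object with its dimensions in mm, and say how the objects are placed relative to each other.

A is an open storage box with external size 365×293×191 mm and wall thickness 9 mm (the base is also 9 mm thick). The base covers the whole footprint; the four walls stand on the base, with the y-facing walls full-width and the x-facing walls fitting between their inner faces.

B is a rectangular dining table. The top is 879×987×33 mm with its upper surface at z = 747 mm. It stands on four 48×48 mm square legs, each inset 37 mm from the nearest pair of top edges, running from the floor to the underside of the top. Four apron rails, 48 mm thick and 83 mm tall, run between adjacent legs with their top edges flush with the underside of the top and their outer faces flush with the legs' outer faces.

The table is against the open box's +x side, with their −y faces flush.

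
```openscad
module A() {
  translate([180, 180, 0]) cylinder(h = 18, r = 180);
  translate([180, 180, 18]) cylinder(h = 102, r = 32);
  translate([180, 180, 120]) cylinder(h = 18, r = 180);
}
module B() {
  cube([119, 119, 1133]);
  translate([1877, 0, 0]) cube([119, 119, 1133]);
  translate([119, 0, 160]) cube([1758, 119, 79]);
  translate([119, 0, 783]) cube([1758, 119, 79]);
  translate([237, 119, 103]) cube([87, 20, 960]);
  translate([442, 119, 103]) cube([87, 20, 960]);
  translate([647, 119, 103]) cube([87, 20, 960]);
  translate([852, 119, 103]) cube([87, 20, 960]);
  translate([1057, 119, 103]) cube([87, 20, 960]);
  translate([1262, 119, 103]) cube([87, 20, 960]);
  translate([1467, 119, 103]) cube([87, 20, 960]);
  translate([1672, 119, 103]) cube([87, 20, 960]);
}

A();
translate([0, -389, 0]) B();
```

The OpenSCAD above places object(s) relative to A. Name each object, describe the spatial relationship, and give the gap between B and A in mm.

The fence section's nearest face is 250 mm from the spool's −y face.

A is a spool. B is a fence section. The fence section is on the floor beside the spool on its −y side. The gap between the fence section and the spool is 250 mm.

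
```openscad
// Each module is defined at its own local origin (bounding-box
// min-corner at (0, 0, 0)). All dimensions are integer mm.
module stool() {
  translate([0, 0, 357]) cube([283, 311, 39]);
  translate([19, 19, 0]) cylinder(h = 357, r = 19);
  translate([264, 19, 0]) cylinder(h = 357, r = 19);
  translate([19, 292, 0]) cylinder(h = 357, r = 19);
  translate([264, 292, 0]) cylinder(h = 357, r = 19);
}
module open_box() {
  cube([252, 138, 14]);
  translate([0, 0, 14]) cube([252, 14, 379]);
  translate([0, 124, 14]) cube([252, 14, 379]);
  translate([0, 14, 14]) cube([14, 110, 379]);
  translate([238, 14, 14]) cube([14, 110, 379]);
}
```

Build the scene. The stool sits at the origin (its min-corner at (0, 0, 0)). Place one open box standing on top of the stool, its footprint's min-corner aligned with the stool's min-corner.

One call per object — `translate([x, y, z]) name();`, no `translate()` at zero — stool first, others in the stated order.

stool();
translate([0, 0, 396]) open_box();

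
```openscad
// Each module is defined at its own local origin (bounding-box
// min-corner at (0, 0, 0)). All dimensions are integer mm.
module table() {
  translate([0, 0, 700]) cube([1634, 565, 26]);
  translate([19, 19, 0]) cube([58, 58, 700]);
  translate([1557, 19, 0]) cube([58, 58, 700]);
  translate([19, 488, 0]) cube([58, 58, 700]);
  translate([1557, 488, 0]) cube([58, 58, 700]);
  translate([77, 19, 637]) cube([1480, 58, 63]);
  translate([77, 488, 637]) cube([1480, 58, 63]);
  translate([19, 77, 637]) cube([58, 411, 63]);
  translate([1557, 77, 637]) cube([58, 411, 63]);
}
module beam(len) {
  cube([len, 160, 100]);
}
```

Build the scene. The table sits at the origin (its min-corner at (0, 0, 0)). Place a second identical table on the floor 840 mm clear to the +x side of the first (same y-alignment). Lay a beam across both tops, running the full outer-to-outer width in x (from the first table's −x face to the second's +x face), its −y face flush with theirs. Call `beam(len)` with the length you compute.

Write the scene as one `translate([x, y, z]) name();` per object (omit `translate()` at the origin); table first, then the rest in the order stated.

table();
translate([2474, 0, 0]) table();
translate([0, 0, 726]) beam(4108);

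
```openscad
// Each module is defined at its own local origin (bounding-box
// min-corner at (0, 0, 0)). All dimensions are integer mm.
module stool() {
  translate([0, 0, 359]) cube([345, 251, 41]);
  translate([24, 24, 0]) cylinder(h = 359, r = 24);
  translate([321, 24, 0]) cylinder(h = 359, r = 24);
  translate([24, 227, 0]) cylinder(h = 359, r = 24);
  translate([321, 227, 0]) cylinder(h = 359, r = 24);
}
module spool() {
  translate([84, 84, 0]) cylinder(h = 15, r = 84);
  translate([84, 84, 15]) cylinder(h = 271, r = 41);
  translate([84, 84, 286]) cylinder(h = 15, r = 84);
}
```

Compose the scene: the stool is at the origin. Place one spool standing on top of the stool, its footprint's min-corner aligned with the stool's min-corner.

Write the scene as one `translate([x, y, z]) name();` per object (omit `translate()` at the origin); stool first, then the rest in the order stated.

stool();
translate([0, 0, 400]) spool();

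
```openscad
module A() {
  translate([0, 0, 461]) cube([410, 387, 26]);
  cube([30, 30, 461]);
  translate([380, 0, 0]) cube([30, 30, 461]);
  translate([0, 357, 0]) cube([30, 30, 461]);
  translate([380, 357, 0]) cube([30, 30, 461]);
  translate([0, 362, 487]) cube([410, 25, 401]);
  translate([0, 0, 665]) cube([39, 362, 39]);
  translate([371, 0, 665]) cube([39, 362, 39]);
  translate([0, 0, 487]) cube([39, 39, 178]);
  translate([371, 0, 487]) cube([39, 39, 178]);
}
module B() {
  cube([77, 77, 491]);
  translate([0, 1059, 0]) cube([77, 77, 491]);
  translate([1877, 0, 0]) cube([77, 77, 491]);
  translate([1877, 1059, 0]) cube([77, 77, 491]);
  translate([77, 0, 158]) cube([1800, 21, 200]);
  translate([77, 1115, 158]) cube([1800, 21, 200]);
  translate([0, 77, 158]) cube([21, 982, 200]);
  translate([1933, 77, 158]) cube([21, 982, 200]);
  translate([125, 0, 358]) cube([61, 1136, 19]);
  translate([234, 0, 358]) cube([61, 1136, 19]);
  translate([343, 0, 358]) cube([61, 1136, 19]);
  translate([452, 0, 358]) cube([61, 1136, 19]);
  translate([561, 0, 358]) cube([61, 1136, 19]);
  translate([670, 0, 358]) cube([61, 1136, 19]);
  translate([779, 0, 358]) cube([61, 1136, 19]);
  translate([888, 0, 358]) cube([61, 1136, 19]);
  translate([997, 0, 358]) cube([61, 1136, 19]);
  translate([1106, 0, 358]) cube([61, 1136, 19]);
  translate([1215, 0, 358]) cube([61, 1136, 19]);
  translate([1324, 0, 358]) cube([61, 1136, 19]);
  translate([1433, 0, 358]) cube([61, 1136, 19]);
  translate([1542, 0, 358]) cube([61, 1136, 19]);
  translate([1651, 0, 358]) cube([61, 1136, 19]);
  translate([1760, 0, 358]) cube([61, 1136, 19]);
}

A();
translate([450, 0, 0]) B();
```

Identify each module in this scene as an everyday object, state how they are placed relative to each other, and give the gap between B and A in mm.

A is a chair. B is a bed frame. The bed frame is on the floor beside the chair on its +x side. The gap between the bed frame and the chair is 40 mm.

The bed frame's nearest face is 40 mm from the chair's +x face.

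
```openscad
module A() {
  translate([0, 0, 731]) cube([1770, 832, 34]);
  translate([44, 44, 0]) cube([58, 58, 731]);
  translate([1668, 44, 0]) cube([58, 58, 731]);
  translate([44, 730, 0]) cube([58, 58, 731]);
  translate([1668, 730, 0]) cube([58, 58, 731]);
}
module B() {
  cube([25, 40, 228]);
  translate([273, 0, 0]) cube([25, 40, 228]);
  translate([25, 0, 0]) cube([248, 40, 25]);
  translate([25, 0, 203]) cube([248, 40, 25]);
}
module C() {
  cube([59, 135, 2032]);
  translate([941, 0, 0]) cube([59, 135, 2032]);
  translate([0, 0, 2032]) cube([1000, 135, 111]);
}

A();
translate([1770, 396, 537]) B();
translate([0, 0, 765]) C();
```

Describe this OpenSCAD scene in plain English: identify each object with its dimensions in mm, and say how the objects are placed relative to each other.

A is a table: top 1770 mm (x) × 832 mm (y), 34 mm thick, upper face at z = 765 mm, on four 58×58 mm square legs, each inset 44 mm from the nearest pair of top edges, running from z = 0 to the bottom of the top.

B is a picture frame with a 248×178 mm rectangular opening (x by z) and a uniform 25 mm border on every side. Frame depth is 40 mm along y. It is built from two vertical stiles running the full outside height and two horizontal rails spanning the gap between the stiles.

C is a door frame. The clear opening is 882 mm wide and 2032 mm high. Two 59 mm wide jambs, 135 mm deep, stand either side of the opening from the floor to the top of the opening. A 111 mm thick head sits across the top of both jambs, spanning the full outside width of the frame.

The picture frame is beside the table with their tops flush at z = 765. The door frame is on top of the table.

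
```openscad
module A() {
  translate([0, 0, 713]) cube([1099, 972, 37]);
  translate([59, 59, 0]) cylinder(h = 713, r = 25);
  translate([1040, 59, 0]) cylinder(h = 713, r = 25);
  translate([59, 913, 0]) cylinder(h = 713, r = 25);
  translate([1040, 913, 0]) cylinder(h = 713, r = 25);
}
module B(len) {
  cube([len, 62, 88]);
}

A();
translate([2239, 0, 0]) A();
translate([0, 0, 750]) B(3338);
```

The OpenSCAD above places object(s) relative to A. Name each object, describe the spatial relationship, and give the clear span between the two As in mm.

A is a table. B is a beam. A beam spans the tops of two tables. The clear span between the two tables is 1140 mm.

Second table starts at x = 2239; first ends at x = 1099; clear span = 2239 − 1099 = 1140 mm.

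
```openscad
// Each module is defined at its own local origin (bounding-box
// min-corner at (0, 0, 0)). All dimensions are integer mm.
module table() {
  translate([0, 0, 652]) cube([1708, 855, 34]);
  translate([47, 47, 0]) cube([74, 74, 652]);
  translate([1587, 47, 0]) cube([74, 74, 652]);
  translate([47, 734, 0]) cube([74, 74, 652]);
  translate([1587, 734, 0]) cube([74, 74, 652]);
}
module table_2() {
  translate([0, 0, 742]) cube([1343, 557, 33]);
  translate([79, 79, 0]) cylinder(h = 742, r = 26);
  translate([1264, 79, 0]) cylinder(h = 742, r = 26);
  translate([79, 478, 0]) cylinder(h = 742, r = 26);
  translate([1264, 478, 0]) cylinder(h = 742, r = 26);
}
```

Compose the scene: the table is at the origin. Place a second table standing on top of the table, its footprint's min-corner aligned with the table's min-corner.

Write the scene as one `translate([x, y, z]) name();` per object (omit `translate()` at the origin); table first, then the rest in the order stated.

table();
translate([0, 0, 686]) table_2();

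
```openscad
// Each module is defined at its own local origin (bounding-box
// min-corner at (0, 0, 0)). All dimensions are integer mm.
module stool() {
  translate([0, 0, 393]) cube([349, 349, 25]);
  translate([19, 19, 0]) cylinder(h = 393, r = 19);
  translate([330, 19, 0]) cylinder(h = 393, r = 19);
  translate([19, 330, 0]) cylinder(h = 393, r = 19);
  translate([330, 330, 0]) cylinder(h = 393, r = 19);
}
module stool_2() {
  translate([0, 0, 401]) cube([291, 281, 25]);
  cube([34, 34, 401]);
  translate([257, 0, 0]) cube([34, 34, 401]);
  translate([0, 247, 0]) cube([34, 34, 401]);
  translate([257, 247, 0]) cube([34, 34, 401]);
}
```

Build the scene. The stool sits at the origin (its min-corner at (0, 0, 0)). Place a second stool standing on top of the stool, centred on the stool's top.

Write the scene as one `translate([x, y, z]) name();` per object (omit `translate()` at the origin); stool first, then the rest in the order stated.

stool();
translate([29, 34, 418]) stool_2();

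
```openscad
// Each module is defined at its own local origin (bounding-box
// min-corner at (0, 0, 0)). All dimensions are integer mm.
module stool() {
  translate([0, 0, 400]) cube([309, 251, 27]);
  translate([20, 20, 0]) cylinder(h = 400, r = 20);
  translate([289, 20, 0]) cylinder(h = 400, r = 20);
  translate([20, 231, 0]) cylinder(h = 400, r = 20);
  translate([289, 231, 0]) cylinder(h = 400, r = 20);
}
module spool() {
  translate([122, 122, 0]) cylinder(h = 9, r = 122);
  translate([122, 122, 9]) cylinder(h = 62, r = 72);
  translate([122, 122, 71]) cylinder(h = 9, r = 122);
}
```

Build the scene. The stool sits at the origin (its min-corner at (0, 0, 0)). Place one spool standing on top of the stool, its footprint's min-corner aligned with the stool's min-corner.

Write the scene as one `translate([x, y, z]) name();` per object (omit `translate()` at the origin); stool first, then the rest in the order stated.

stool();
translate([0, 0, 427]) spool();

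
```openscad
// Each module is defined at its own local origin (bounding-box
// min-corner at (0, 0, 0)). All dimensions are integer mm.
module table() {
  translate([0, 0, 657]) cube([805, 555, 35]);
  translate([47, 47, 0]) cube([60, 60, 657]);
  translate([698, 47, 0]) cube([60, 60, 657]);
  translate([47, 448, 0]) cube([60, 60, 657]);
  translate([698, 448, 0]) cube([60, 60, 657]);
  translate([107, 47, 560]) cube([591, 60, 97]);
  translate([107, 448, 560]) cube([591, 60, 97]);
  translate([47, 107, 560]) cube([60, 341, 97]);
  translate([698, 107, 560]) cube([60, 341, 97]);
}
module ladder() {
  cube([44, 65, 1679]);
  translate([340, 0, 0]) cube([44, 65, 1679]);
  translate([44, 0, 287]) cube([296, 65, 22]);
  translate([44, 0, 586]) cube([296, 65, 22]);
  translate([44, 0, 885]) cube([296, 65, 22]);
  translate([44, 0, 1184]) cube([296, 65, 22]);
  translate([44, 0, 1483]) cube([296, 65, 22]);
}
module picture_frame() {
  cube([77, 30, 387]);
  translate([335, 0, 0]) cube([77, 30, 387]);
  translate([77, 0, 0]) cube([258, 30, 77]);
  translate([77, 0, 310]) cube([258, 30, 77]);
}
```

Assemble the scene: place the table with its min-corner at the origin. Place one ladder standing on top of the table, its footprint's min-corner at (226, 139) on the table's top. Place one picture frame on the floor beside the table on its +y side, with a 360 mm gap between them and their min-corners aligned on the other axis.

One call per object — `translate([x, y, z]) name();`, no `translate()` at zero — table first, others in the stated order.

table();
translate([226, 139, 692]) ladder();
translate([0, 915, 0]) picture_frame();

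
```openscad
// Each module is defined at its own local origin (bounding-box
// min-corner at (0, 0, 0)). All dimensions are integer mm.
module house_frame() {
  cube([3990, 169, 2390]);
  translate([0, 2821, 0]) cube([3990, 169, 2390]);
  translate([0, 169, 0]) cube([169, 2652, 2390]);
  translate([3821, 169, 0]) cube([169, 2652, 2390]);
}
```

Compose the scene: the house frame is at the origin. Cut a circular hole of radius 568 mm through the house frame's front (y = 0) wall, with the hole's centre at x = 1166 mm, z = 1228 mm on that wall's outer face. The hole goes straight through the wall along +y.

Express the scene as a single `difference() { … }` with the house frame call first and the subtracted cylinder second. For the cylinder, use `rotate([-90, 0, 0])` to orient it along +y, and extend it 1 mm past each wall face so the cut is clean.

difference() {
  house_frame();
  translate([1166, -1, 1228]) rotate([-90, 0, 0]) cylinder(h = 171, r = 568);
}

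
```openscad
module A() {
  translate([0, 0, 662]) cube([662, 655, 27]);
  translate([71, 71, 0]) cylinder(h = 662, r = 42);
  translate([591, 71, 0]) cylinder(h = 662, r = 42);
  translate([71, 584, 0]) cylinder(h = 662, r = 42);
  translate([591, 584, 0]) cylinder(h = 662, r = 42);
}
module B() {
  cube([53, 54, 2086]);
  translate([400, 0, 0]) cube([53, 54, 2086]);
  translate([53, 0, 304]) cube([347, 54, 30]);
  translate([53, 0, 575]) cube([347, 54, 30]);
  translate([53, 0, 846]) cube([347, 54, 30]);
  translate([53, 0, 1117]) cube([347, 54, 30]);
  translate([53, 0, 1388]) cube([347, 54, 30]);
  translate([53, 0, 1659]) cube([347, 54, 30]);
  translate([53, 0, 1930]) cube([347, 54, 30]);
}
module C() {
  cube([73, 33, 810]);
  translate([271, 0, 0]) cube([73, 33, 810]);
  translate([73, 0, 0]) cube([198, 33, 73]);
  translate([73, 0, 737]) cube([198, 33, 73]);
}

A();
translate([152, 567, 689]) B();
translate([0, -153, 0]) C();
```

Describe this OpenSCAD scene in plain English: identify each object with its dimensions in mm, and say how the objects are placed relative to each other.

A is a rectangular dining table. The top is 662×655×27 mm with its upper surface at z = 689 mm. It stands on four round legs of 84 mm diameter, each leg's bounding box inset 29 mm from the nearest pair of top edges, running from the floor to the underside of the top.

B is a wooden ladder with two side rails of 53×54 mm section and 2086 mm height, set 453 mm apart overall. Between them run 7 rectangular rungs (54 mm deep, 30 mm thick), front faces flush with the rails' −y face. The bottom of the first rung is 304 mm above the floor and each subsequent rung is 271 mm higher than the one below.

C is a picture frame with a 198×664 mm rectangular opening (x by z) and a uniform 73 mm border on every side. Frame depth is 33 mm along y. It is built from two vertical stiles running the full outside height and two horizontal rails spanning the gap between the stiles.

The ladder is on top of the table. The picture frame is on the floor beside the table on its −y side.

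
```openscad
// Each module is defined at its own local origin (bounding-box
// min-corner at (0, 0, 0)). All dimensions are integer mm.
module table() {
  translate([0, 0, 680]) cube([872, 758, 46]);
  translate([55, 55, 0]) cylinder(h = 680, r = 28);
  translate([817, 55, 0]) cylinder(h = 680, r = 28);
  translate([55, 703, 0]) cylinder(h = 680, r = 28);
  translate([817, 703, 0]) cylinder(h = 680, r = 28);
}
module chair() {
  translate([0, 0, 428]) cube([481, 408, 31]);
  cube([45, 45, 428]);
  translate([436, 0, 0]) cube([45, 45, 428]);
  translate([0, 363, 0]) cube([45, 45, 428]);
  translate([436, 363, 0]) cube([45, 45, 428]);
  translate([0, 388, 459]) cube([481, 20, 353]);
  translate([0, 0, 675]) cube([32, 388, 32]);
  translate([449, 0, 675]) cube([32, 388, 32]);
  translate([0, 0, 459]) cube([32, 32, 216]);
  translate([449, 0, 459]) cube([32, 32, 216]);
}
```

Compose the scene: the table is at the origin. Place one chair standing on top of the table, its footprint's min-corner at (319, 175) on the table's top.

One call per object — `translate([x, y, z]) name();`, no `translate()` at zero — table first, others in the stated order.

table();
translate([319, 175, 726]) chair();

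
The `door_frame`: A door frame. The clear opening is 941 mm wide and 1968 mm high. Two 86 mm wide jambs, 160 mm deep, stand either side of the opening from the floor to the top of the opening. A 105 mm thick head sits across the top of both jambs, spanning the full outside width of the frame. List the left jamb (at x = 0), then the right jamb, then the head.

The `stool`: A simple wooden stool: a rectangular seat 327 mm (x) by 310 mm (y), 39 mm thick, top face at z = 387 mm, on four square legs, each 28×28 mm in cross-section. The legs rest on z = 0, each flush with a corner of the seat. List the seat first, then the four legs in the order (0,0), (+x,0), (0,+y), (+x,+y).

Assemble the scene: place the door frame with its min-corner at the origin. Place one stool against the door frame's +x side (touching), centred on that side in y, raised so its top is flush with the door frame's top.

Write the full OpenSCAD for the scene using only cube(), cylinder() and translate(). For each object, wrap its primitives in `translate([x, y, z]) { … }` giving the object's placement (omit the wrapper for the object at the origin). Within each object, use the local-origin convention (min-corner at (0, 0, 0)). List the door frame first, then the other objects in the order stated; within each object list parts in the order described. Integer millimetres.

cube([86, 160, 1968]);
translate([1027, 0, 0]) cube([86, 160, 1968]);
translate([0, 0, 1968]) cube([1113, 160, 105]);
translate([1113, -75, 1686]) {
  translate([0, 0, 348]) cube([327, 310, 39]);
  cube([28, 28, 348]);
  translate([299, 0, 0]) cube([28, 28, 348]);
  translate([0, 282, 0]) cube([28, 28, 348]);
  translate([299, 282, 0]) cube([28, 28, 348]);
}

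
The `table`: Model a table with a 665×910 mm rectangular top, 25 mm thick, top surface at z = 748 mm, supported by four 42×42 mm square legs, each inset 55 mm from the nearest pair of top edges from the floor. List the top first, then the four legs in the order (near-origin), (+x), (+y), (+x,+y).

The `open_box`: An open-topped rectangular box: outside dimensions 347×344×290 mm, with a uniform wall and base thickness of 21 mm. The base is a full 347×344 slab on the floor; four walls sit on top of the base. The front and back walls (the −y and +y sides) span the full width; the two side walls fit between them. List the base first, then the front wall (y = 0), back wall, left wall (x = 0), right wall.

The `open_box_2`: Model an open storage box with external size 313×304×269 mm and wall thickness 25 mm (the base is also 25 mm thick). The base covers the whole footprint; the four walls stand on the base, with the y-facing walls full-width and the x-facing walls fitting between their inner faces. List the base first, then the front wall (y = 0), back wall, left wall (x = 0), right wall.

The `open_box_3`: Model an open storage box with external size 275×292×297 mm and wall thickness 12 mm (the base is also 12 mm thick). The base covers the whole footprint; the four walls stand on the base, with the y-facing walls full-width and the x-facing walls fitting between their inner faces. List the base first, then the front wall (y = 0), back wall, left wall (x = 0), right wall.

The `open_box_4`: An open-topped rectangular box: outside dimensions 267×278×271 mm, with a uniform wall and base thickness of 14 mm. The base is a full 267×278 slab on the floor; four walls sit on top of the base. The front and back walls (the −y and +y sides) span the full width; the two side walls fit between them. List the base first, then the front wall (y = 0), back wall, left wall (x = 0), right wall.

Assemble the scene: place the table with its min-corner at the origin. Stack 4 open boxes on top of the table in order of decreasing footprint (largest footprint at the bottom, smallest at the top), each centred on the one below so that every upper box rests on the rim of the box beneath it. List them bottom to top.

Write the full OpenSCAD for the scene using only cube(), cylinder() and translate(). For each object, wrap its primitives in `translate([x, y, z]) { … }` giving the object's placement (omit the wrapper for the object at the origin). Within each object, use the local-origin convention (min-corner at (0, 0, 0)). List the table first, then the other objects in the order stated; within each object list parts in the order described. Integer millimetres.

translate([0, 0, 723]) cube([665, 910, 25]);
translate([55, 55, 0]) cube([42, 42, 723]);
translate([568, 55, 0]) cube([42, 42, 723]);
translate([55, 813, 0]) cube([42, 42, 723]);
translate([568, 813, 0]) cube([42, 42, 723]);
translate([159, 283, 748]) {
  cube([347, 344, 21]);
  translate([0, 0, 21]) cube([347, 21, 269]);
  translate([0, 323, 21]) cube([347, 21, 269]);
  translate([0, 21, 21]) cube([21, 302, 269]);
  translate([326, 21, 21]) cube([21, 302, 269]);
}
translate([176, 303, 1038]) {
  cube([313, 304, 25]);
  translate([0, 0, 25]) cube([313, 25, 244]);
  translate([0, 279, 25]) cube([313, 25, 244]);
  translate([0, 25, 25]) cube([25, 254, 244]);
  translate([288, 25, 25]) cube([25, 254, 244]);
}
translate([195, 309, 1307]) {
  cube([275, 292, 12]);
  translate([0, 0, 12]) cube([275, 12, 285]);
  translate([0, 280, 12]) cube([275, 12, 285]);
  translate([0, 12, 12]) cube([12, 268, 285]);
  translate([263, 12, 12]) cube([12, 268, 285]);
}
translate([199, 316, 1604]) {
  cube([267, 278, 14]);
  translate([0, 0, 14]) cube([267, 14, 257]);
  translate([0, 264, 14]) cube([267, 14, 257]);
  translate([0, 14, 14]) cube([14, 250, 257]);
  translate([253, 14, 14]) cube([14, 250, 257]);
}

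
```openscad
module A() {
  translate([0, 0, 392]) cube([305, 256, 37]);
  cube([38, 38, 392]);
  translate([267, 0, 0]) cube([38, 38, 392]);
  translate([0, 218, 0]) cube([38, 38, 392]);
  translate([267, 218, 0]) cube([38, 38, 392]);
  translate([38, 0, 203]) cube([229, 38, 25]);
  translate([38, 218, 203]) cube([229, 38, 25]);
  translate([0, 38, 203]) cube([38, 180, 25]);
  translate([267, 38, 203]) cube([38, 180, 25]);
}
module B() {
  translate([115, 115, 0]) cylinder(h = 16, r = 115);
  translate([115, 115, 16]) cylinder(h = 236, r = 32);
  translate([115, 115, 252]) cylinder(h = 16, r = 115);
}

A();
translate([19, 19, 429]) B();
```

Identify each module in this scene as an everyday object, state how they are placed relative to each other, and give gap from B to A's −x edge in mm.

A is a stool. B is a spool. The spool is on top of the stool. The gap from the spool to the stool's −x edge is 19 mm.

The spool's min-x is at 19; the stool's min-x is 0; gap = 19 mm.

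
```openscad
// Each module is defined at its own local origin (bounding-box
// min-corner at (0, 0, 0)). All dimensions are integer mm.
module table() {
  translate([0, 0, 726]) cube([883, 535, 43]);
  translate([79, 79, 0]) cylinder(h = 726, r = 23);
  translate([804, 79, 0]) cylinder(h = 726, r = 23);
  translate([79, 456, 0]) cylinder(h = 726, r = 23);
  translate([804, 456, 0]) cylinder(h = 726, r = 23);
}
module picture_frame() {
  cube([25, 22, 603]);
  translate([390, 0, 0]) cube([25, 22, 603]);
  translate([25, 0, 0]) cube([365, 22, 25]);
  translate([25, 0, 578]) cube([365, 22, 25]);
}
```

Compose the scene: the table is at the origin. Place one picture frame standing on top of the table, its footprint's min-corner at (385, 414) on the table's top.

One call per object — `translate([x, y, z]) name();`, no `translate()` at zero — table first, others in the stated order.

table();
translate([385, 414, 769]) picture_frame();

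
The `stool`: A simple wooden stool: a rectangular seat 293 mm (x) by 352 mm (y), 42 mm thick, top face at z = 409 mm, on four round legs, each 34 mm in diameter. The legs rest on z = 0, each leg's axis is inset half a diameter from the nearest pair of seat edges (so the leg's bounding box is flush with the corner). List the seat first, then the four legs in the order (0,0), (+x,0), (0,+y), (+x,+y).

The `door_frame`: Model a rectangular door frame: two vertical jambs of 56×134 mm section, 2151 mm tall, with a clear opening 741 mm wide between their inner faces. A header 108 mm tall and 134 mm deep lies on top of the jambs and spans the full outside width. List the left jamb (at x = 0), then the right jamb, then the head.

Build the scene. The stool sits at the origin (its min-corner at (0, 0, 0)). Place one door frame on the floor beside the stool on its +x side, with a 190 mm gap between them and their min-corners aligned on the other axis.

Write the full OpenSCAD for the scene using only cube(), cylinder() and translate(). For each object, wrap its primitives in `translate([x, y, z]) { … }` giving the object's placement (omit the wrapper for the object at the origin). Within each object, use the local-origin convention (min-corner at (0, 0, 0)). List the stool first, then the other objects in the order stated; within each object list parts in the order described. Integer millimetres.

translate([0, 0, 367]) cube([293, 352, 42]);
translate([17, 17, 0]) cylinder(h = 367, r = 17);
translate([276, 17, 0]) cylinder(h = 367, r = 17);
translate([17, 335, 0]) cylinder(h = 367, r = 17);
translate([276, 335, 0]) cylinder(h = 367, r = 17);
translate([483, 0, 0]) {
  cube([56, 134, 2151]);
  translate([797, 0, 0]) cube([56, 134, 2151]);
  translate([0, 0, 2151]) cube([853, 134, 108]);
}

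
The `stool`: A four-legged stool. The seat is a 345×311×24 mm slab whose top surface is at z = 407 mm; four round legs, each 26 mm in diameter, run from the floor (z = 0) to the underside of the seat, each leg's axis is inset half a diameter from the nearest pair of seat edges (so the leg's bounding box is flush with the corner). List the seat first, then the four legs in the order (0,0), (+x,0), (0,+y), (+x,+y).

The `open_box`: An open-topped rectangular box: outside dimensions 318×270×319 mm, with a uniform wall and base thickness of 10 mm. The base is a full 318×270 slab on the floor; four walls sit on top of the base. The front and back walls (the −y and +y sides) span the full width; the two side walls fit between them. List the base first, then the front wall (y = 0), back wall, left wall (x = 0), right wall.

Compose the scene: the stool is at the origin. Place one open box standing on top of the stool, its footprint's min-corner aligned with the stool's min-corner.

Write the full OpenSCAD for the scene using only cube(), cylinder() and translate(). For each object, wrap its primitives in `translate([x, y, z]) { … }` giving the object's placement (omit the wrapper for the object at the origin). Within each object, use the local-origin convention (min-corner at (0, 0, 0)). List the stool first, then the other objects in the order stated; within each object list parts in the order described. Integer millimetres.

translate([0, 0, 383]) cube([345, 311, 24]);
translate([13, 13, 0]) cylinder(h = 383, r = 13);
translate([332, 13, 0]) cylinder(h = 383, r = 13);
translate([13, 298, 0]) cylinder(h = 383, r = 13);
translate([332, 298, 0]) cylinder(h = 383, r = 13);
translate([0, 0, 407]) {
  cube([318, 270, 10]);
  translate([0, 0, 10]) cube([318, 10, 309]);
  translate([0, 260, 10]) cube([318, 10, 309]);
  translate([0, 10, 10]) cube([10, 250, 309]);
  translate([308, 10, 10]) cube([10, 250, 309]);
}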